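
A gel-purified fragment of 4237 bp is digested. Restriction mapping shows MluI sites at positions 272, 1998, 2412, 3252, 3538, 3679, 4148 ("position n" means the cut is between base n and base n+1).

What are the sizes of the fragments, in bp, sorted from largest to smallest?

1726, 840, 469, 414, 286, 272, 141, 89 bp

Linear molecule, 7 cuts → 8 fragments:
  272 − 0 = 272 bp
  1998 − 272 = 1726 bp
  2412 − 1998 = 414 bp
  3252 − 2412 = 840 bp
  3538 − 3252 = 286 bp
  3679 − 3538 = 141 bp
  4148 − 3679 = 469 bp
  4237 − 4148 = 89 bp
Sorted largest to smallest: 1726, 840, 469, 414, 286, 272, 141, 89 bp.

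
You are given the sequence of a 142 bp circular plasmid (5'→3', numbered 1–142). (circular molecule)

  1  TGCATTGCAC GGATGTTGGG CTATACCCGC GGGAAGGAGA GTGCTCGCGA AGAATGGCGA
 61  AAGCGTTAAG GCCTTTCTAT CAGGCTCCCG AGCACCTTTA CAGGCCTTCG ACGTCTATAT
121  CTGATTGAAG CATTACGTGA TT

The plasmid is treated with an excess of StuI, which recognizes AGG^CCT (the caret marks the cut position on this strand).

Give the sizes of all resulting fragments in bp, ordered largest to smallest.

StuI sites (AGGCCT) start at positions 69, 102.
StuI cuts after base 3 of each site, so after positions 71, 104.
Circular molecule, 2 cuts → 2 fragments:
  72–104 → 33 bp
  105–142 then 1–71 → 38 + 71 = 109 bp
Sorted largest to smallest: 109, 33 bp.

109, 33 bp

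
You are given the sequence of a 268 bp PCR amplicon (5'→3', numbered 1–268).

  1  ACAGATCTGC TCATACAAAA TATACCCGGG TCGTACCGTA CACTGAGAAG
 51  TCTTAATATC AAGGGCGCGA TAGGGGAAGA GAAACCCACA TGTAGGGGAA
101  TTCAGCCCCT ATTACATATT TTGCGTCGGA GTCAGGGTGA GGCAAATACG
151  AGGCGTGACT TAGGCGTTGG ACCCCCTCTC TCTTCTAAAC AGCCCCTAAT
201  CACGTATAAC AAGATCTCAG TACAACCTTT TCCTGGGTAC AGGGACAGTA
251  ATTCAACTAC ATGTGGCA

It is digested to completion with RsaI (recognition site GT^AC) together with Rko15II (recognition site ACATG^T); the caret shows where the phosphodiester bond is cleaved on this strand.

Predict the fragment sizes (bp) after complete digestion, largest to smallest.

129, 53, 34, 25, 17, 5, 5 bp

RsaI sites (GTAC) start at positions 33, 38, 220, 237.
RsaI cuts after base 2 of each site, so after positions 34, 39, 221, 238.
Rko15II sites (ACATGT) start at positions 88, 259.
Rko15II cuts after base 5 of each site (before the last base), so after positions 92, 263.
Combined cut positions: 34, 39, 92, 221, 238, 263.
Linear molecule, 6 cuts → 7 fragments:
  1–34 → 34 bp
  35–39 → 5 bp
  40–92 → 53 bp
  93–221 → 129 bp
  222–238 → 17 bp
  239–263 → 25 bp
  264–268 → 5 bp
Sorted largest to smallest: 129, 53, 34, 25, 17, 5, 5 bp.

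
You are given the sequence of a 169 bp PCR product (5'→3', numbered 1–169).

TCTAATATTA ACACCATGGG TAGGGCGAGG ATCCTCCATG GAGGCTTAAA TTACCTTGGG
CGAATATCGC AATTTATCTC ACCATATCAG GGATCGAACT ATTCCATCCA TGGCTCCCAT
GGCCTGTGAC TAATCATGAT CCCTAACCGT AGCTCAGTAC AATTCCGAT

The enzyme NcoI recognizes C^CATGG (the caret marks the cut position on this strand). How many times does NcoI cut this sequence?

CCATGG occurs starting at positions 14, 36, 108, 117.
NcoI cuts at 4 sites.

4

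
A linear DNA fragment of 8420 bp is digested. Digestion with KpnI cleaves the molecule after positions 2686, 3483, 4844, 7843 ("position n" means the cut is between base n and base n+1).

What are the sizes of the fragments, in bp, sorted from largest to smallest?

Linear molecule, 4 cuts → 5 fragments:
  2686 − 0 = 2686 bp
  3483 − 2686 = 797 bp
  4844 − 3483 = 1361 bp
  7843 − 4844 = 2999 bp
  8420 − 7843 = 577 bp
Sorted largest to smallest: 2999, 2686, 1361, 797, 577 bp.

2999, 2686, 1361, 797, 577 bp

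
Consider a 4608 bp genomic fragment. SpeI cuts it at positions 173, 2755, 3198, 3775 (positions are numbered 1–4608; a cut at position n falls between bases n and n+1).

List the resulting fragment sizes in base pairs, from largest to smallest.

Linear molecule, 4 cuts → 5 fragments:
  173 − 0 = 173 bp
  2755 − 173 = 2582 bp
  3198 − 2755 = 443 bp
  3775 − 3198 = 577 bp
  4608 − 3775 = 833 bp
Sorted largest to smallest: 2582, 833, 577, 443, 173 bp.

2582, 833, 577, 443, 173 bp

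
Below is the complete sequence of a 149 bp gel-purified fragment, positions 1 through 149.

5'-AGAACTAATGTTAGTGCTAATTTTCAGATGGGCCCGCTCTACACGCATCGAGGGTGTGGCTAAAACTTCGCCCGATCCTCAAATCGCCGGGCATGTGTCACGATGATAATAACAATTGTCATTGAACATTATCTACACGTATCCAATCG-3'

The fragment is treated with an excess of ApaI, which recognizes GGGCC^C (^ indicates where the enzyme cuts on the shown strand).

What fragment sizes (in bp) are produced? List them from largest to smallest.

115, 34 bp

The ApaI site (GGGCCC) starts at position 30.
ApaI cuts after base 5 of each site (before the last base), so after position 34.
Linear molecule, 1 cut → 2 fragments:
  1–34 → 34 bp
  35–149 → 115 bp
Sorted largest to smallest: 115, 34 bp.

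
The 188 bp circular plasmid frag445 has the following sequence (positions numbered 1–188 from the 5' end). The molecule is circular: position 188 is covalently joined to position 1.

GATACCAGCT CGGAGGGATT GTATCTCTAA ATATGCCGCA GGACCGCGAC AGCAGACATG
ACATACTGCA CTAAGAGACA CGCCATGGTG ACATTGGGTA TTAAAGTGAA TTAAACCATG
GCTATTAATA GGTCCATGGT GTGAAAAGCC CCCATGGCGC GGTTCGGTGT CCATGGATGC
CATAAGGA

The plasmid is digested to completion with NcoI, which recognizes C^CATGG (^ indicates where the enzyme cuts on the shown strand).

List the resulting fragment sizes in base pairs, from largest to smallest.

100, 33, 19, 18, 18 bp

NcoI sites (CCATGG) start at positions 83, 116, 134, 152, 171.
NcoI cuts after the first base of each site, so after positions 83, 116, 134, 152, 171.
Circular molecule, 5 cuts → 5 fragments:
  84–116 → 33 bp
  117–134 → 18 bp
  135–152 → 18 bp
  153–171 → 19 bp
  172–188 then 1–83 → 17 + 83 = 100 bp
Sorted largest to smallest: 100, 33, 19, 18, 18 bp.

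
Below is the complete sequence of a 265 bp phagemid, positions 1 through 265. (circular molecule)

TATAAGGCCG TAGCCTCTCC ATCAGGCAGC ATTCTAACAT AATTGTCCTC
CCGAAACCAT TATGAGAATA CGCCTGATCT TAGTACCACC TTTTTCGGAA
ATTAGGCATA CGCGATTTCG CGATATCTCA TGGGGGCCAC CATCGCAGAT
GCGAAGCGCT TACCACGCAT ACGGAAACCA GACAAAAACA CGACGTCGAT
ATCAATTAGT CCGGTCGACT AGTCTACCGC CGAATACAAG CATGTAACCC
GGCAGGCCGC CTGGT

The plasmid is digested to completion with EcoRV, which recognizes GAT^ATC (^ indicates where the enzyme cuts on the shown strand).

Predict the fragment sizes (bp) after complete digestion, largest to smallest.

189, 76 bp

EcoRV sites (GATATC) start at positions 122, 198.
EcoRV cuts after base 3 of each site, so after positions 124, 200.
Circular molecule, 2 cuts → 2 fragments:
  125–200 → 76 bp
  201–265 then 1–124 → 65 + 124 = 189 bp
Sorted largest to smallest: 189, 76 bp.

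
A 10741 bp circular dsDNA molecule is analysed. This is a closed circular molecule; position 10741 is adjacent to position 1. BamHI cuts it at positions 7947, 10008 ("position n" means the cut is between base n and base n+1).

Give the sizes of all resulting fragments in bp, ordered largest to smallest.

8680, 2061 bp

Circular molecule, 2 cuts → 2 fragments:
  10008 − 7947 = 2061 bp
  wrap: 10741 − 10008 + 7947 = 8680 bp
Sorted largest to smallest: 8680, 2061 bp.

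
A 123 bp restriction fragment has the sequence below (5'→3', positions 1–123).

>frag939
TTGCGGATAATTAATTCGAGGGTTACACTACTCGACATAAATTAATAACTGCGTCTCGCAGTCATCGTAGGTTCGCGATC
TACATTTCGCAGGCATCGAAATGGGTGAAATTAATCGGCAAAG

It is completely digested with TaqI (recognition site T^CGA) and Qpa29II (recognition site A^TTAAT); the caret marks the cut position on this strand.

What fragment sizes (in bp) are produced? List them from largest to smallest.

TaqI sites (TCGA) start at positions 16, 32, 96.
TaqI cuts after the first base of each site, so after positions 16, 32, 96.
Qpa29II sites (ATTAAT) start at positions 10, 41, 110.
Qpa29II cuts after the first base of each site, so after positions 10, 41, 110.
Combined cut positions: 10, 16, 32, 41, 96, 110.
Linear molecule, 6 cuts → 7 fragments:
  1–10 → 10 bp
  11–16 → 6 bp
  17–32 → 16 bp
  33–41 → 9 bp
  42–96 → 55 bp
  97–110 → 14 bp
  111–123 → 13 bp
Sorted largest to smallest: 55, 16, 14, 13, 10, 9, 6 bp.

55, 16, 14, 13, 10, 9, 6 bp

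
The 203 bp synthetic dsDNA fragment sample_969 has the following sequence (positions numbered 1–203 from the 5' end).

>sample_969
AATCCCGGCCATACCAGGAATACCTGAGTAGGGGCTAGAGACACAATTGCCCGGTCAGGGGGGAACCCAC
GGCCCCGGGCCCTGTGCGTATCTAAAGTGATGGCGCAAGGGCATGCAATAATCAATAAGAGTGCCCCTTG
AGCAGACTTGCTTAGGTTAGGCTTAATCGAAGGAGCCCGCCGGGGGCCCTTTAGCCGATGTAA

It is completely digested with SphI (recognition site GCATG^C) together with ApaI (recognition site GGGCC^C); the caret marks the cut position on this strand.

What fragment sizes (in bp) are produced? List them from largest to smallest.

81, 73, 34, 15 bp

The SphI site (GCATGC) starts at position 111.
SphI cuts after base 5 of each site (before the last base), so after position 115.
ApaI sites (GGGCCC) start at positions 77, 184.
ApaI cuts after base 5 of each site (before the last base), so after positions 81, 188.
Combined cut positions: 81, 115, 188.
Linear molecule, 3 cuts → 4 fragments:
  1–81 → 81 bp
  82–115 → 34 bp
  116–188 → 73 bp
  189–203 → 15 bp
Sorted largest to smallest: 81, 73, 34, 15 bp.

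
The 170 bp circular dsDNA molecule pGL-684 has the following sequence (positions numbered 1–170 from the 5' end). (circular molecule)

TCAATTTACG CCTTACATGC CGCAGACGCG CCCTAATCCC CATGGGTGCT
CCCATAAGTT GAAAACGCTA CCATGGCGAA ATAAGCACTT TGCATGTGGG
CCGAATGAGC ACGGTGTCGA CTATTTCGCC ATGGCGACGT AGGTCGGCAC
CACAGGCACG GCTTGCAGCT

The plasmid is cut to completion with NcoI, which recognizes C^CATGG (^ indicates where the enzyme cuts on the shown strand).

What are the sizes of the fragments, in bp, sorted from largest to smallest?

NcoI sites (CCATGG) start at positions 40, 71, 129.
NcoI cuts after the first base of each site, so after positions 40, 71, 129.
Circular molecule, 3 cuts → 3 fragments:
  41–71 → 31 bp
  72–129 → 58 bp
  130–170 then 1–40 → 41 + 40 = 81 bp
Sorted largest to smallest: 81, 58, 31 bp.

81, 58, 31 bp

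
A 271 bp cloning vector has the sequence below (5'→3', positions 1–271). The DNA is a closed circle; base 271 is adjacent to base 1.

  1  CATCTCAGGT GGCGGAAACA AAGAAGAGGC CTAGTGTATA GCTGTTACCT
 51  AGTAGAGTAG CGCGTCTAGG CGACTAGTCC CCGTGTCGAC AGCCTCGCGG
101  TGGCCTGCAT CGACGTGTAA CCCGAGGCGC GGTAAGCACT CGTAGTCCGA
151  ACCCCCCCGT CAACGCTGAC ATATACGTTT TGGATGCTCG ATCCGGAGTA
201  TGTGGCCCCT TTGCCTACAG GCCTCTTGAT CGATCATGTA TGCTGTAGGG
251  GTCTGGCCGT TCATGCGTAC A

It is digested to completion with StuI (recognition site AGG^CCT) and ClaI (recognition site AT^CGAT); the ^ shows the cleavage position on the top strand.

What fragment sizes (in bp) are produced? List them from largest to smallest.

192, 70, 9 bp

StuI sites (AGGCCT) start at positions 27, 219.
StuI cuts after base 3 of each site, so after positions 29, 221.
The ClaI site (ATCGAT) starts at position 229.
ClaI cuts after base 2 of each site, so after position 230.
Combined cut positions: 29, 221, 230.
Circular molecule, 3 cuts → 3 fragments:
  30–221 → 192 bp
  222–230 → 9 bp
  231–271 then 1–29 → 41 + 29 = 70 bp
Sorted largest to smallest: 192, 70, 9 bp.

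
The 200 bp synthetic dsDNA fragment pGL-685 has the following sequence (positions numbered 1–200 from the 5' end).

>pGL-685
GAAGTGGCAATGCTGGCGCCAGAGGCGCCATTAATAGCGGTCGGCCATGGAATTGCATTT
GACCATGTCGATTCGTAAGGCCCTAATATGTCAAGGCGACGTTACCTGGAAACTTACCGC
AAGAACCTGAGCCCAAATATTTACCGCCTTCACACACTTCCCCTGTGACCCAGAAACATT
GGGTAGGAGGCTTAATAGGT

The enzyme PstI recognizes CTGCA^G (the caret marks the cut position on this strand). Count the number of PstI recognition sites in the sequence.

0

No occurrence of CTGCAG is present in the sequence.
PstI does not cut: 0 sites.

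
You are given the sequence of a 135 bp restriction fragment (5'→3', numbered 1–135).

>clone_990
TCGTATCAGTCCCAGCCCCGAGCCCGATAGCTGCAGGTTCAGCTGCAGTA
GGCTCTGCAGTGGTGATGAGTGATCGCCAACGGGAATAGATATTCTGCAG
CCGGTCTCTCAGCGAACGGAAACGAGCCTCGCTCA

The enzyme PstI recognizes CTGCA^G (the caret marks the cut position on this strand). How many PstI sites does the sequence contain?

CTGCAG occurs starting at positions 31, 43, 55, 95.
PstI cuts at 4 sites.

4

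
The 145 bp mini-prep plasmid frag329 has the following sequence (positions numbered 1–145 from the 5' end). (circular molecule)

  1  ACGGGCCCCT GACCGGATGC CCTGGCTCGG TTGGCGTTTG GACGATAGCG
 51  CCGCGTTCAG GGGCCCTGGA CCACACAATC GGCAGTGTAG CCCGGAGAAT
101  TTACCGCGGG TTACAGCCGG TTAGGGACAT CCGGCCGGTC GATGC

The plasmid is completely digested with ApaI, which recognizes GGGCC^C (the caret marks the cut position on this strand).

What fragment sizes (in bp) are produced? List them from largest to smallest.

ApaI sites (GGGCCC) start at positions 3, 61.
ApaI cuts after base 5 of each site (before the last base), so after positions 7, 65.
Circular molecule, 2 cuts → 2 fragments:
  8–65 → 58 bp
  66–145 then 1–7 → 80 + 7 = 87 bp
Sorted largest to smallest: 87, 58 bp.

87, 58 bp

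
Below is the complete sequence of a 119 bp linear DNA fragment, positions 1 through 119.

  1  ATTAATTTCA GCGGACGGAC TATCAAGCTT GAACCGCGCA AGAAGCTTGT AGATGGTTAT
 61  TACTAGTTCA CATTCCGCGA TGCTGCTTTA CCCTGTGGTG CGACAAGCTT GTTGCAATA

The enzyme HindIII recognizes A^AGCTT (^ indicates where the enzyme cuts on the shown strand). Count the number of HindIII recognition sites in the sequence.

AAGCTT occurs starting at positions 25, 43, 105.
HindIII cuts at 3 sites.

3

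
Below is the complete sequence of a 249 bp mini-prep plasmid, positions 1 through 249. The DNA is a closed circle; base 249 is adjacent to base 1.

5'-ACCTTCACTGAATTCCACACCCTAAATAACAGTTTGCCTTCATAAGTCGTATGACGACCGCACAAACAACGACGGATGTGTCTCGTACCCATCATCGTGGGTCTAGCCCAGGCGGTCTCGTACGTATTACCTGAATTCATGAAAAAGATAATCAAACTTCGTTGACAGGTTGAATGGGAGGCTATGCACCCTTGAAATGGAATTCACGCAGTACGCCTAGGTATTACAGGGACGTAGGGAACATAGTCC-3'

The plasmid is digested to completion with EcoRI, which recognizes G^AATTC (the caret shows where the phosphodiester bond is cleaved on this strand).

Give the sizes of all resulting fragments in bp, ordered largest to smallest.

123, 67, 59 bp

EcoRI sites (GAATTC) start at positions 10, 133, 200.
EcoRI cuts after the first base of each site, so after positions 10, 133, 200.
Circular molecule, 3 cuts → 3 fragments:
  11–133 → 123 bp
  134–200 → 67 bp
  201–249 then 1–10 → 49 + 10 = 59 bp
Sorted largest to smallest: 123, 67, 59 bp.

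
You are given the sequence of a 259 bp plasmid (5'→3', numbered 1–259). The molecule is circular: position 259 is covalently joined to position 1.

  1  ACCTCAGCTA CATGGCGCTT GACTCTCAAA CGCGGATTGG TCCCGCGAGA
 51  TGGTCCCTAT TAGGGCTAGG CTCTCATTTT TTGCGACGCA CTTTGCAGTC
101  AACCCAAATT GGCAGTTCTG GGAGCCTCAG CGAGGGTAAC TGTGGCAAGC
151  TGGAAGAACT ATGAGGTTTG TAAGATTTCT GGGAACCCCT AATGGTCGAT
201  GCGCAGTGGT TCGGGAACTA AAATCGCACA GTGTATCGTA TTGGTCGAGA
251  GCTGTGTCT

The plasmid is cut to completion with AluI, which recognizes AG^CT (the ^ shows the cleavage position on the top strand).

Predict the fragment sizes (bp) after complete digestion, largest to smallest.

142, 102, 15 bp

AluI sites (AGCT) start at positions 6, 148, 250.
AluI cuts after base 2 of each site, so after positions 7, 149, 251.
Circular molecule, 3 cuts → 3 fragments:
  8–149 → 142 bp
  150–251 → 102 bp
  252–259 then 1–7 → 8 + 7 = 15 bp
Sorted largest to smallest: 142, 102, 15 bp.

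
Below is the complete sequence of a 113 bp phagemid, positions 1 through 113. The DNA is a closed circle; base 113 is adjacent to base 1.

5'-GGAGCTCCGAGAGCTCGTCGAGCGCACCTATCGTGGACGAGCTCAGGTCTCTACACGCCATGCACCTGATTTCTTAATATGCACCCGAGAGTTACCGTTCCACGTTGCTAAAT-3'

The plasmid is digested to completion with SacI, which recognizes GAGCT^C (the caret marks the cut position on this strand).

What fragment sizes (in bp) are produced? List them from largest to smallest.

SacI sites (GAGCTC) start at positions 2, 11, 39.
SacI cuts after base 5 of each site (before the last base), so after positions 6, 15, 43.
Circular molecule, 3 cuts → 3 fragments:
  7–15 → 9 bp
  16–43 → 28 bp
  44–113 then 1–6 → 70 + 6 = 76 bp
Sorted largest to smallest: 76, 28, 9 bp.

76, 28, 9 bp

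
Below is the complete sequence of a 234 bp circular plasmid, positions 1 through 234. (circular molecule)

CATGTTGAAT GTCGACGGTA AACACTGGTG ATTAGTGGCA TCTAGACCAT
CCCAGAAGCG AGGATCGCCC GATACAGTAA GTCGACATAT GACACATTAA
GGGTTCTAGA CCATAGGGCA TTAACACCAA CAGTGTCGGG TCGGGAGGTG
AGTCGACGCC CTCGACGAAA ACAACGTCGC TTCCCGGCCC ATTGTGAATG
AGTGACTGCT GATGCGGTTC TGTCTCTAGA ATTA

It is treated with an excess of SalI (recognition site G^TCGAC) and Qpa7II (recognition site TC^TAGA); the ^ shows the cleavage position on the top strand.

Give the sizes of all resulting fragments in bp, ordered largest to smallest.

74, 46, 39, 31, 25, 19 bp

SalI sites (GTCGAC) start at positions 11, 81, 152.
SalI cuts after the first base of each site, so after positions 11, 81, 152.
Qpa7II sites (TCTAGA) start at positions 41, 105, 225.
Qpa7II cuts after base 2 of each site, so after positions 42, 106, 226.
Combined cut positions: 11, 42, 81, 106, 152, 226.
Circular molecule, 6 cuts → 6 fragments:
  12–42 → 31 bp
  43–81 → 39 bp
  82–106 → 25 bp
  107–152 → 46 bp
  153–226 → 74 bp
  227–234 then 1–11 → 8 + 11 = 19 bp
Sorted largest to smallest: 74, 46, 39, 31, 25, 19 bp.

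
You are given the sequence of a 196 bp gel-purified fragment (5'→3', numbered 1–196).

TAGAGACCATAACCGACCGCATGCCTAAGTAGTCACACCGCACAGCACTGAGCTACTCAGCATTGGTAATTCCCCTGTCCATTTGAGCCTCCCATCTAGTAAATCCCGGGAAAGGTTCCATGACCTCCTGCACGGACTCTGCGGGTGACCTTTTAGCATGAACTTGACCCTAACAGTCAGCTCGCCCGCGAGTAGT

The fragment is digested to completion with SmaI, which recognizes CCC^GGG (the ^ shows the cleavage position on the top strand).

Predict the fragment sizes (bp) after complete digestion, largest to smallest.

107, 89 bp

The SmaI site (CCCGGG) starts at position 105.
SmaI cuts after base 3 of each site, so after position 107.
Linear molecule, 1 cut → 2 fragments:
  1–107 → 107 bp
  108–196 → 89 bp
Sorted largest to smallest: 107, 89 bp.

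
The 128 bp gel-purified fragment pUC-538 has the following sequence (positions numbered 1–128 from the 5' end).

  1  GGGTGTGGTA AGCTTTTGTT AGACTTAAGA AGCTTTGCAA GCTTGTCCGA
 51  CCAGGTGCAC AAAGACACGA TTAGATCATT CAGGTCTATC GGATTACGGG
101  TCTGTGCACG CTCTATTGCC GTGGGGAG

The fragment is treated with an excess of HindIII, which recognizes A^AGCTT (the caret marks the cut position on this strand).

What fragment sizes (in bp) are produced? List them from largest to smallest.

89, 20, 10, 9 bp

HindIII sites (AAGCTT) start at positions 10, 30, 39.
HindIII cuts after the first base of each site, so after positions 10, 30, 39.
Linear molecule, 3 cuts → 4 fragments:
  1–10 → 10 bp
  11–30 → 20 bp
  31–39 → 9 bp
  40–128 → 89 bp
Sorted largest to smallest: 89, 20, 10, 9 bp.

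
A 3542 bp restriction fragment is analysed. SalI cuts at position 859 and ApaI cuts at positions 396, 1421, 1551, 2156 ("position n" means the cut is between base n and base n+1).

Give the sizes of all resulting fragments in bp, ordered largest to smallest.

Combined cut positions (sorted): 396, 859, 1421, 1551, 2156.
Linear molecule, 5 cuts → 6 fragments:
  396 − 0 = 396 bp
  859 − 396 = 463 bp
  1421 − 859 = 562 bp
  1551 − 1421 = 130 bp
  2156 − 1551 = 605 bp
  3542 − 2156 = 1386 bp
Sorted largest to smallest: 1386, 605, 562, 463, 396, 130 bp.

1386, 605, 562, 463, 396, 130 bp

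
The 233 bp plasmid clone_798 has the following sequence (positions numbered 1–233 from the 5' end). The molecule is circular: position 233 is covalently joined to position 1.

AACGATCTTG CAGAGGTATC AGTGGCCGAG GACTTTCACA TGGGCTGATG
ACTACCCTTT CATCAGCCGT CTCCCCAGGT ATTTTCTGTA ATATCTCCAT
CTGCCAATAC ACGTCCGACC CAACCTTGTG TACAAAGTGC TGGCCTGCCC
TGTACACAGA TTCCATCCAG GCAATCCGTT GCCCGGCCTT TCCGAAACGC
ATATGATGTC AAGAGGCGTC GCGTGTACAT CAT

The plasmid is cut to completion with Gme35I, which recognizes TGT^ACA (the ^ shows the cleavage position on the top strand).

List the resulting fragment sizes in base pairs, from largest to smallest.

Gme35I sites (TGTACA) start at positions 129, 151, 224.
Gme35I cuts after base 3 of each site, so after positions 131, 153, 226.
Circular molecule, 3 cuts → 3 fragments:
  132–153 → 22 bp
  154–226 → 73 bp
  227–233 then 1–131 → 7 + 131 = 138 bp
Sorted largest to smallest: 138, 73, 22 bp.

138, 73, 22 bp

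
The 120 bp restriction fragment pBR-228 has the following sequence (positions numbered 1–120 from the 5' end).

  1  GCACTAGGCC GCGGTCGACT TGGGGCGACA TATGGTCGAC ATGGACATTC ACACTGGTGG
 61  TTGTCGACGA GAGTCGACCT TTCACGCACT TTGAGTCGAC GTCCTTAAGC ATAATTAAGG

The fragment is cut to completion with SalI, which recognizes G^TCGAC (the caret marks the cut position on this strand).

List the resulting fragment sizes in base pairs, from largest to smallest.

SalI sites (GTCGAC) start at positions 14, 35, 63, 73, 95.
SalI cuts after the first base of each site, so after positions 14, 35, 63, 73, 95.
Linear molecule, 5 cuts → 6 fragments:
  1–14 → 14 bp
  15–35 → 21 bp
  36–63 → 28 bp
  64–73 → 10 bp
  74–95 → 22 bp
  96–120 → 25 bp
Sorted largest to smallest: 28, 25, 22, 21, 14, 10 bp.

28, 25, 22, 21, 14, 10 bp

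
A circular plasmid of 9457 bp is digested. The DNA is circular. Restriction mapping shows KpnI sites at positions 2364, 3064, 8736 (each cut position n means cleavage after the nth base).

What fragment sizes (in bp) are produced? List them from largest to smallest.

Circular molecule, 3 cuts → 3 fragments:
  3064 − 2364 = 700 bp
  8736 − 3064 = 5672 bp
  wrap: 9457 − 8736 + 2364 = 3085 bp
Sorted largest to smallest: 5672, 3085, 700 bp.

5672, 3085, 700 bp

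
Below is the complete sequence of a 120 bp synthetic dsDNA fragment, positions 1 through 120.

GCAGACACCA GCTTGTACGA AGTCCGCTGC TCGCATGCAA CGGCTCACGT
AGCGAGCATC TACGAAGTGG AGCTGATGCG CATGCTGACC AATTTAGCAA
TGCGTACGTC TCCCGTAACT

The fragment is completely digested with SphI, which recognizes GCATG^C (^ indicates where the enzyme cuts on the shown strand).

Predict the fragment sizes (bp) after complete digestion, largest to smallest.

SphI sites (GCATGC) start at positions 33, 80.
SphI cuts after base 5 of each site (before the last base), so after positions 37, 84.
Linear molecule, 2 cuts → 3 fragments:
  1–37 → 37 bp
  38–84 → 47 bp
  85–120 → 36 bp
Sorted largest to smallest: 47, 37, 36 bp.

47, 37, 36 bp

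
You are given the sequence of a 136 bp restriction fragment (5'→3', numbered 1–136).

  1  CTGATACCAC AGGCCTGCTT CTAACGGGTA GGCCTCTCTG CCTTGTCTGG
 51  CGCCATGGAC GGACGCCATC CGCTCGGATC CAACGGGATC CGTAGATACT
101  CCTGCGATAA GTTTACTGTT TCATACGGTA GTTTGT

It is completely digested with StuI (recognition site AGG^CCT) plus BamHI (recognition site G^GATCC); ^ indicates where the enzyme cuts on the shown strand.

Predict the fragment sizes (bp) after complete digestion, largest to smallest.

50, 44, 19, 13, 10 bp

StuI sites (AGGCCT) start at positions 11, 30.
StuI cuts after base 3 of each site, so after positions 13, 32.
BamHI sites (GGATCC) start at positions 76, 86.
BamHI cuts after the first base of each site, so after positions 76, 86.
Combined cut positions: 13, 32, 76, 86.
Linear molecule, 4 cuts → 5 fragments:
  1–13 → 13 bp
  14–32 → 19 bp
  33–76 → 44 bp
  77–86 → 10 bp
  87–136 → 50 bp
Sorted largest to smallest: 50, 44, 19, 13, 10 bp.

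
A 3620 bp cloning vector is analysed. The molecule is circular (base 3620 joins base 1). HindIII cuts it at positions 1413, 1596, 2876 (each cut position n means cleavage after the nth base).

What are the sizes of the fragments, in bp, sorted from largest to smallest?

Circular molecule, 3 cuts → 3 fragments:
  1596 − 1413 = 183 bp
  2876 − 1596 = 1280 bp
  wrap: 3620 − 2876 + 1413 = 2157 bp
Sorted largest to smallest: 2157, 1280, 183 bp.

2157, 1280, 183 bp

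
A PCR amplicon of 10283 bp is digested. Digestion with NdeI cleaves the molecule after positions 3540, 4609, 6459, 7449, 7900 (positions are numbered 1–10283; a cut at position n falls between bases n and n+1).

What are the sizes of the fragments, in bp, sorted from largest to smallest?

3540, 2383, 1850, 1069, 990, 451 bp

Linear molecule, 5 cuts → 6 fragments:
  3540 − 0 = 3540 bp
  4609 − 3540 = 1069 bp
  6459 − 4609 = 1850 bp
  7449 − 6459 = 990 bp
  7900 − 7449 = 451 bp
  10283 − 7900 = 2383 bp
Sorted largest to smallest: 3540, 2383, 1850, 1069, 990, 451 bp.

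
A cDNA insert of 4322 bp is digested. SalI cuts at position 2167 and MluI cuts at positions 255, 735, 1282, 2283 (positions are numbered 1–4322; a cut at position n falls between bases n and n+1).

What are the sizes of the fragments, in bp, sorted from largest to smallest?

2039, 885, 547, 480, 255, 116 bp

Combined cut positions (sorted): 255, 735, 1282, 2167, 2283.
Linear molecule, 5 cuts → 6 fragments:
  255 − 0 = 255 bp
  735 − 255 = 480 bp
  1282 − 735 = 547 bp
  2167 − 1282 = 885 bp
  2283 − 2167 = 116 bp
  4322 − 2283 = 2039 bp
Sorted largest to smallest: 2039, 885, 547, 480, 255, 116 bp.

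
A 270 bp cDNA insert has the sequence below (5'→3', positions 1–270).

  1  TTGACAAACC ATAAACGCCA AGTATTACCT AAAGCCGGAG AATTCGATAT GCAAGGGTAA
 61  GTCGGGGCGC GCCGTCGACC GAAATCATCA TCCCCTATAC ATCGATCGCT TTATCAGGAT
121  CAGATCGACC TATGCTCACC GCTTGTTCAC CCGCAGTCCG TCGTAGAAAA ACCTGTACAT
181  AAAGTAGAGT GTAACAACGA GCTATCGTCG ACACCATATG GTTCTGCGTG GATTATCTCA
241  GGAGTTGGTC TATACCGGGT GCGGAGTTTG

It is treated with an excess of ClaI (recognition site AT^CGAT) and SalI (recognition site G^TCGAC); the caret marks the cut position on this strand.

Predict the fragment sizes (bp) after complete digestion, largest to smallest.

The ClaI site (ATCGAT) starts at position 101.
ClaI cuts after base 2 of each site, so after position 102.
SalI sites (GTCGAC) start at positions 74, 207.
SalI cuts after the first base of each site, so after positions 74, 207.
Combined cut positions: 74, 102, 207.
Linear molecule, 3 cuts → 4 fragments:
  1–74 → 74 bp
  75–102 → 28 bp
  103–207 → 105 bp
  208–270 → 63 bp
Sorted largest to smallest: 105, 74, 63, 28 bp.

105, 74, 63, 28 bp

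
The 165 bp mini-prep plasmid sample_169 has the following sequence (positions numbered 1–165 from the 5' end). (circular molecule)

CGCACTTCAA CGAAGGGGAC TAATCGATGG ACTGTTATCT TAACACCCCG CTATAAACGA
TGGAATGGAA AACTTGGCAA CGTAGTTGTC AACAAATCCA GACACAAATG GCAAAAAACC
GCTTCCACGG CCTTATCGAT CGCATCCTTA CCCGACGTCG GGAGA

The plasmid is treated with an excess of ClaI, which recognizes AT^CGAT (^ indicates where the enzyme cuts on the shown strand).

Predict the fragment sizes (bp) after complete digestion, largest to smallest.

112, 53 bp

ClaI sites (ATCGAT) start at positions 23, 135.
ClaI cuts after base 2 of each site, so after positions 24, 136.
Circular molecule, 2 cuts → 2 fragments:
  25–136 → 112 bp
  137–165 then 1–24 → 29 + 24 = 53 bp
Sorted largest to smallest: 112, 53 bp.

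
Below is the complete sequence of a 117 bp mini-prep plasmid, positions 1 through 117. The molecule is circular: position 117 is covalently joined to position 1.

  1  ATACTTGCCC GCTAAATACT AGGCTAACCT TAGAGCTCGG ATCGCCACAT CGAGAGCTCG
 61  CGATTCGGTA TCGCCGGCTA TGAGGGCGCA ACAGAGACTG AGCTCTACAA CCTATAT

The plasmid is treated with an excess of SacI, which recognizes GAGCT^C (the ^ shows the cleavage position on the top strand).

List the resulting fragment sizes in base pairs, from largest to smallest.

50, 46, 21 bp

SacI sites (GAGCTC) start at positions 33, 54, 100.
SacI cuts after base 5 of each site (before the last base), so after positions 37, 58, 104.
Circular molecule, 3 cuts → 3 fragments:
  38–58 → 21 bp
  59–104 → 46 bp
  105–117 then 1–37 → 13 + 37 = 50 bp
Sorted largest to smallest: 50, 46, 21 bp.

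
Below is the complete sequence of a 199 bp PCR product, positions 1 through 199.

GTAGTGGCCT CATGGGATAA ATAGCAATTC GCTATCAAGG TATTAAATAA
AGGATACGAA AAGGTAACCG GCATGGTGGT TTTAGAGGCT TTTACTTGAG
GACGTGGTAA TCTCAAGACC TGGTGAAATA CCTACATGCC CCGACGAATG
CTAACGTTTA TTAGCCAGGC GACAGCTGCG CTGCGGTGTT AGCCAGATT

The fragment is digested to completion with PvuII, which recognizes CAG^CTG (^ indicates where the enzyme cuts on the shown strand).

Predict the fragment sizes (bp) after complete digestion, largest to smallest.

The PvuII site (CAGCTG) starts at position 173.
PvuII cuts after base 3 of each site, so after position 175.
Linear molecule, 1 cut → 2 fragments:
  1–175 → 175 bp
  176–199 → 24 bp
Sorted largest to smallest: 175, 24 bp.

175, 24 bp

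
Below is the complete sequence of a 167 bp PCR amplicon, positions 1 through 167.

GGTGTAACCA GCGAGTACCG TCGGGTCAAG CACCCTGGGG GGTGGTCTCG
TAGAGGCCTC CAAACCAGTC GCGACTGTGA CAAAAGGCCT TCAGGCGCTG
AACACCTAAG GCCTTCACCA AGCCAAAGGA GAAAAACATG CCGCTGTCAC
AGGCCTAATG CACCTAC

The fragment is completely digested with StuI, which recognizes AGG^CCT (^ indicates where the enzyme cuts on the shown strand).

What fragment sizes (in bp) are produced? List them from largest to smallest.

56, 42, 31, 24, 14 bp

StuI sites (AGGCCT) start at positions 54, 85, 109, 151.
StuI cuts after base 3 of each site, so after positions 56, 87, 111, 153.
Linear molecule, 4 cuts → 5 fragments:
  1–56 → 56 bp
  57–87 → 31 bp
  88–111 → 24 bp
  112–153 → 42 bp
  154–167 → 14 bp
Sorted largest to smallest: 56, 42, 31, 24, 14 bp.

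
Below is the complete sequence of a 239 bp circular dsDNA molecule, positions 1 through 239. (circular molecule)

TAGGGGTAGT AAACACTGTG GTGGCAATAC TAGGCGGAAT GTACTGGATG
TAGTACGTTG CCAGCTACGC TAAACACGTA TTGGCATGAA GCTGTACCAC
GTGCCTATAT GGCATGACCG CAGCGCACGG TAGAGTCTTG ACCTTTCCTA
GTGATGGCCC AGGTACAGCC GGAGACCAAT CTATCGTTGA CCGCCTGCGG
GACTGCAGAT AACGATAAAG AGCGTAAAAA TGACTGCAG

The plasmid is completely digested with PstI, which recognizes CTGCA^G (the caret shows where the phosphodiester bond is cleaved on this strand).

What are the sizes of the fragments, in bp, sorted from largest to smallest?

208, 31 bp

PstI sites (CTGCAG) start at positions 203, 234.
PstI cuts after base 5 of each site (before the last base), so after positions 207, 238.
Circular molecule, 2 cuts → 2 fragments:
  208–238 → 31 bp
  239–239 then 1–207 → 1 + 207 = 208 bp
Sorted largest to smallest: 208, 31 bp.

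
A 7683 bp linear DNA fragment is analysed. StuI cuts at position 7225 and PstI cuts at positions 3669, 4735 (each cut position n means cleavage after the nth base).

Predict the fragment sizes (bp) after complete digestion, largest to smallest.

Combined cut positions (sorted): 3669, 4735, 7225.
Linear molecule, 3 cuts → 4 fragments:
  3669 − 0 = 3669 bp
  4735 − 3669 = 1066 bp
  7225 − 4735 = 2490 bp
  7683 − 7225 = 458 bp
Sorted largest to smallest: 3669, 2490, 1066, 458 bp.

3669, 2490, 1066, 458 bp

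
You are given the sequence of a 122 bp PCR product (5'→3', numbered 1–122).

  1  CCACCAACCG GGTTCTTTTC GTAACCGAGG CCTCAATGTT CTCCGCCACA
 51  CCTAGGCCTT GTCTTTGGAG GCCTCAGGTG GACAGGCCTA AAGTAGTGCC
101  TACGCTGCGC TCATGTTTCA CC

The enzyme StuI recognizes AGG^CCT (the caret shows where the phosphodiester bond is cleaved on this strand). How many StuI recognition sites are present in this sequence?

AGGCCT occurs starting at positions 28, 54, 69, 84.
StuI cuts at 4 sites.

4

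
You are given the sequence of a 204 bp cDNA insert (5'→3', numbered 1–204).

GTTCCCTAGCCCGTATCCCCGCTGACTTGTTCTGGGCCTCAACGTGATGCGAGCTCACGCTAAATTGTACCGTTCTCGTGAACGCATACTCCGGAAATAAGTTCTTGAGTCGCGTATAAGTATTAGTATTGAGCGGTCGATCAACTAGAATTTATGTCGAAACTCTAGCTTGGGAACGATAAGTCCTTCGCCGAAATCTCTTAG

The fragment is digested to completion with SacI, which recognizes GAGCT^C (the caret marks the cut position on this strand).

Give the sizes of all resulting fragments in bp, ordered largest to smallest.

149, 55 bp

The SacI site (GAGCTC) starts at position 51.
SacI cuts after base 5 of each site (before the last base), so after position 55.
Linear molecule, 1 cut → 2 fragments:
  1–55 → 55 bp
  56–204 → 149 bp
Sorted largest to smallest: 149, 55 bp.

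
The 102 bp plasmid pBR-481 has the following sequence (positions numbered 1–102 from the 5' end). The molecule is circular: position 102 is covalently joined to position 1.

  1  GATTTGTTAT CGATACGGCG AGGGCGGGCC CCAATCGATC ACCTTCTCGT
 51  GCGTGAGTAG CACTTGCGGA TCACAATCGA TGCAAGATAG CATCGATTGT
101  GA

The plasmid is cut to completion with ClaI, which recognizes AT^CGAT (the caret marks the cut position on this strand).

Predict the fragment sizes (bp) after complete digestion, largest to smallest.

ClaI sites (ATCGAT) start at positions 9, 34, 76, 92.
ClaI cuts after base 2 of each site, so after positions 10, 35, 77, 93.
Circular molecule, 4 cuts → 4 fragments:
  11–35 → 25 bp
  36–77 → 42 bp
  78–93 → 16 bp
  94–102 then 1–10 → 9 + 10 = 19 bp
Sorted largest to smallest: 42, 25, 19, 16 bp.

42, 25, 19, 16 bp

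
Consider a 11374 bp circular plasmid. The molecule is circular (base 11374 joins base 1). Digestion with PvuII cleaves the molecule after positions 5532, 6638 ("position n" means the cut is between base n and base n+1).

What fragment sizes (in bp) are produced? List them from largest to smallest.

10268, 1106 bp

Circular molecule, 2 cuts → 2 fragments:
  6638 − 5532 = 1106 bp
  wrap: 11374 − 6638 + 5532 = 10268 bp
Sorted largest to smallest: 10268, 1106 bp.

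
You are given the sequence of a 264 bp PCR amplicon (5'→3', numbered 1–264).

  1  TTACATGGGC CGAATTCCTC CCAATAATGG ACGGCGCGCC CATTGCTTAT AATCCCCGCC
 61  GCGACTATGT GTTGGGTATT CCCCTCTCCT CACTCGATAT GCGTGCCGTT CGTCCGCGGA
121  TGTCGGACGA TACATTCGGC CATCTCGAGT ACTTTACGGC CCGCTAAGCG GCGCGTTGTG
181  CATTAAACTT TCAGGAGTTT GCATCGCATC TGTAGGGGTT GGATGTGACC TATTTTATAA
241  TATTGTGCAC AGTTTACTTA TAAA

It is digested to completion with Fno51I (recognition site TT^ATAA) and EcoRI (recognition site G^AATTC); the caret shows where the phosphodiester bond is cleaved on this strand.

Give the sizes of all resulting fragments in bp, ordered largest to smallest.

188, 36, 23, 12, 5 bp

Fno51I sites (TTATAA) start at positions 47, 235, 258.
Fno51I cuts after base 2 of each site, so after positions 48, 236, 259.
The EcoRI site (GAATTC) starts at position 12.
EcoRI cuts after the first base of each site, so after position 12.
Combined cut positions: 12, 48, 236, 259.
Linear molecule, 4 cuts → 5 fragments:
  1–12 → 12 bp
  13–48 → 36 bp
  49–236 → 188 bp
  237–259 → 23 bp
  260–264 → 5 bp
Sorted largest to smallest: 188, 36, 23, 12, 5 bp.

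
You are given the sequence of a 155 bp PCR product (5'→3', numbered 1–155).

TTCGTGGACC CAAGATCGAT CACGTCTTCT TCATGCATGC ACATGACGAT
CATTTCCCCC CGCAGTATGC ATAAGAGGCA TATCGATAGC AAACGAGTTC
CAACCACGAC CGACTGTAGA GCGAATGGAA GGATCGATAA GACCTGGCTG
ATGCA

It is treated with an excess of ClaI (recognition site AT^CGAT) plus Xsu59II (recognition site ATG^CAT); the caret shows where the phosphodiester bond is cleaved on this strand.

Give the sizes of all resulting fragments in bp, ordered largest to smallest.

51, 34, 21, 19, 16, 14 bp

ClaI sites (ATCGAT) start at positions 15, 82, 133.
ClaI cuts after base 2 of each site, so after positions 16, 83, 134.
Xsu59II sites (ATGCAT) start at positions 33, 67.
Xsu59II cuts after base 3 of each site, so after positions 35, 69.
Combined cut positions: 16, 35, 69, 83, 134.
Linear molecule, 5 cuts → 6 fragments:
  1–16 → 16 bp
  17–35 → 19 bp
  36–69 → 34 bp
  70–83 → 14 bp
  84–134 → 51 bp
  135–155 → 21 bp
Sorted largest to smallest: 51, 34, 21, 19, 16, 14 bp.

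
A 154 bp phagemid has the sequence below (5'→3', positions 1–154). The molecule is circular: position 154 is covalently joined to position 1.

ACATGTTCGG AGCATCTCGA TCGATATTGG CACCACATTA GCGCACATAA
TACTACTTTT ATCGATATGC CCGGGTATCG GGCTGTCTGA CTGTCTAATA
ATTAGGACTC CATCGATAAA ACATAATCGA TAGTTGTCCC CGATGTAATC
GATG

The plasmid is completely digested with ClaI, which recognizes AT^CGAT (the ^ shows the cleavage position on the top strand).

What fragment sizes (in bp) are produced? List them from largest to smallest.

ClaI sites (ATCGAT) start at positions 20, 61, 112, 126, 148.
ClaI cuts after base 2 of each site, so after positions 21, 62, 113, 127, 149.
Circular molecule, 5 cuts → 5 fragments:
  22–62 → 41 bp
  63–113 → 51 bp
  114–127 → 14 bp
  128–149 → 22 bp
  150–154 then 1–21 → 5 + 21 = 26 bp
Sorted largest to smallest: 51, 41, 26, 22, 14 bp.

51, 41, 26, 22, 14 bp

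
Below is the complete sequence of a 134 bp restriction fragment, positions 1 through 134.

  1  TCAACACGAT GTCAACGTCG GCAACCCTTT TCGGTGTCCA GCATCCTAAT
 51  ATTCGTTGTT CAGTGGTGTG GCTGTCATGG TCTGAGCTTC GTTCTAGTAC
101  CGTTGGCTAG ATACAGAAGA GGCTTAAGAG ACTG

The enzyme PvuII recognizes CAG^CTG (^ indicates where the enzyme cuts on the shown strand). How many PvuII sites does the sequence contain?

0

No occurrence of CAGCTG is present in the sequence.
PvuII does not cut: 0 sites.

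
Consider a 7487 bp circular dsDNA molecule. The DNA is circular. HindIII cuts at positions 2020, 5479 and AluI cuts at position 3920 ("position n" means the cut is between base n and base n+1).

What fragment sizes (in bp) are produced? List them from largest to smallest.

4028, 1900, 1559 bp

Combined cut positions (sorted): 2020, 3920, 5479.
Circular molecule, 3 cuts → 3 fragments:
  3920 − 2020 = 1900 bp
  5479 − 3920 = 1559 bp
  wrap: 7487 − 5479 + 2020 = 4028 bp
Sorted largest to smallest: 4028, 1900, 1559 bp.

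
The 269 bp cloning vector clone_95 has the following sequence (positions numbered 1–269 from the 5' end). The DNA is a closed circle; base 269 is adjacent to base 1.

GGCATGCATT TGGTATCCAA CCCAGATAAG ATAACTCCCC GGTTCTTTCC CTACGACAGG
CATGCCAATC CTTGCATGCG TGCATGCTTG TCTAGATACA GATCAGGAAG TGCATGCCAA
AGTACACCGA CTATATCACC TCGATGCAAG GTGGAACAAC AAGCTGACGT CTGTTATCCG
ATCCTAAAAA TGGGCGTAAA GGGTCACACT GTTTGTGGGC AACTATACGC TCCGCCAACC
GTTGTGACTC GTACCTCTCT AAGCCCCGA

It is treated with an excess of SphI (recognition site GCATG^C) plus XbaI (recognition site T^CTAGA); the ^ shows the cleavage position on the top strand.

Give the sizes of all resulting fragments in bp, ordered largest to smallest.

159, 58, 25, 14, 8, 5 bp

SphI sites (GCATGC) start at positions 2, 60, 74, 82, 112.
SphI cuts after base 5 of each site (before the last base), so after positions 6, 64, 78, 86, 116.
The XbaI site (TCTAGA) starts at position 91.
XbaI cuts after the first base of each site, so after position 91.
Combined cut positions: 6, 64, 78, 86, 91, 116.
Circular molecule, 6 cuts → 6 fragments:
  7–64 → 58 bp
  65–78 → 14 bp
  79–86 → 8 bp
  87–91 → 5 bp
  92–116 → 25 bp
  117–269 then 1–6 → 153 + 6 = 159 bp
Sorted largest to smallest: 159, 58, 25, 14, 8, 5 bp.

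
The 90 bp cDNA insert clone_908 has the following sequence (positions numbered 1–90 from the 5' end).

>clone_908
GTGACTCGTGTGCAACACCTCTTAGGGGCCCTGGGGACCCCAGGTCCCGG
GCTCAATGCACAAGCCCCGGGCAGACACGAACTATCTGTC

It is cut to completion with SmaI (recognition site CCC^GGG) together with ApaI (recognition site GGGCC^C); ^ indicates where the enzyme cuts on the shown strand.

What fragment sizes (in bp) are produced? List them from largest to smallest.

SmaI sites (CCCGGG) start at positions 46, 66.
SmaI cuts after base 3 of each site, so after positions 48, 68.
The ApaI site (GGGCCC) starts at position 26.
ApaI cuts after base 5 of each site (before the last base), so after position 30.
Combined cut positions: 30, 48, 68.
Linear molecule, 3 cuts → 4 fragments:
  1–30 → 30 bp
  31–48 → 18 bp
  49–68 → 20 bp
  69–90 → 22 bp
Sorted largest to smallest: 30, 22, 20, 18 bp.

30, 22, 20, 18 bp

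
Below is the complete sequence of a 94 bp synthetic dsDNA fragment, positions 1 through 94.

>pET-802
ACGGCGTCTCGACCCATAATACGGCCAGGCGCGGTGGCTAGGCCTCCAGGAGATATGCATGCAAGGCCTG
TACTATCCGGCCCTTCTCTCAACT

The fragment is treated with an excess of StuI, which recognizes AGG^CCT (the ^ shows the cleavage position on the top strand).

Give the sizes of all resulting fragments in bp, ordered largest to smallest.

42, 28, 24 bp

StuI sites (AGGCCT) start at positions 40, 64.
StuI cuts after base 3 of each site, so after positions 42, 66.
Linear molecule, 2 cuts → 3 fragments:
  1–42 → 42 bp
  43–66 → 24 bp
  67–94 → 28 bp
Sorted largest to smallest: 42, 28, 24 bp.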